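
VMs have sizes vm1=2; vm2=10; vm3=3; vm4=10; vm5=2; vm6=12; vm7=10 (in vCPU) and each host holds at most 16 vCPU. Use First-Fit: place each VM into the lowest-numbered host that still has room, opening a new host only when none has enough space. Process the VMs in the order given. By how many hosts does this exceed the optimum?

First-Fit: [2,10,3] [10,2] [12] [10] → 4 hosts.
Total size 49 vCPU; any packing needs at least ⌈49/16⌉ = 4 hosts.
So 4 is already optimal.

0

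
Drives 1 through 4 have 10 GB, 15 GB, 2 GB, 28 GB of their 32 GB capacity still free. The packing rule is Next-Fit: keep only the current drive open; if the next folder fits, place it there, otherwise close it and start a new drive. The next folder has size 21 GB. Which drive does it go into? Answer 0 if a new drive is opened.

4

Next-Fit only looks at drive 4, which has 28 GB free.
21 GB fits there.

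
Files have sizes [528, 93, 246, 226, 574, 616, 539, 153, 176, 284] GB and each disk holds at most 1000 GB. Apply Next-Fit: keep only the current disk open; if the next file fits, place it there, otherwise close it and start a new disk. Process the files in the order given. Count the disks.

5 disks

disk 1: place 528 GB, 472 GB left
disk 1: place 93 GB, 379 GB left
disk 1: place 246 GB, 133 GB left
disk 2: place 226 GB, 774 GB left
disk 2: place 574 GB, 200 GB left
disk 3: place 616 GB, 384 GB left
disk 4: place 539 GB, 461 GB left
disk 4: place 153 GB, 308 GB left
disk 4: place 176 GB, 132 GB left
disk 5: place 284 GB, 716 GB left
Final disks: [528,93,246] [226,574] [616] [539,153,176] [284].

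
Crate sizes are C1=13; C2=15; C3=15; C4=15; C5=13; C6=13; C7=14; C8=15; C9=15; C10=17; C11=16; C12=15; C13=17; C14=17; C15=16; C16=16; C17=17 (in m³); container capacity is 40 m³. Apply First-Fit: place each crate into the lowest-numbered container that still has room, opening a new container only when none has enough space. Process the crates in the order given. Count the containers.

C1 (13 m³) → container 1 (remaining 27 m³)
C2 (15 m³) → container 1 (remaining 12 m³)
C3 (15 m³) → container 2 (remaining 25 m³)
C4 (15 m³) → container 2 (remaining 10 m³)
C5 (13 m³) → container 3 (remaining 27 m³)
C6 (13 m³) → container 3 (remaining 14 m³)
C7 (14 m³) → container 3 (remaining 0 m³)
C8 (15 m³) → container 4 (remaining 25 m³)
C9 (15 m³) → container 4 (remaining 10 m³)
C10 (17 m³) → container 5 (remaining 23 m³)
C11 (16 m³) → container 5 (remaining 7 m³)
C12 (15 m³) → container 6 (remaining 25 m³)
C13 (17 m³) → container 6 (remaining 8 m³)
C14 (17 m³) → container 7 (remaining 23 m³)
C15 (16 m³) → container 7 (remaining 7 m³)
C16 (16 m³) → container 8 (remaining 24 m³)
C17 (17 m³) → container 8 (remaining 7 m³)

8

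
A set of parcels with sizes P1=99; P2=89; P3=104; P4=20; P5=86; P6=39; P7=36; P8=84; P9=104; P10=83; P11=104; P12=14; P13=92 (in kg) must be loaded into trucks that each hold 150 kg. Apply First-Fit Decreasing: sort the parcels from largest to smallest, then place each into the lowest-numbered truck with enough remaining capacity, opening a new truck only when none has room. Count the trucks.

Sorted descending: 104, 104, 104, 99, 92, 89, 86, 84, 83, 39, 36, 20, 14.
truck 1: place 104 kg, 46 kg left
truck 2: place 104 kg, 46 kg left
truck 3: place 104 kg, 46 kg left
truck 4: place 99 kg, 51 kg left
truck 5: place 92 kg, 58 kg left
truck 6: place 89 kg, 61 kg left
truck 7: place 86 kg, 64 kg left
truck 8: place 84 kg, 66 kg left
truck 9: place 83 kg, 67 kg left
truck 1: place 39 kg, 7 kg left
truck 2: place 36 kg, 10 kg left
truck 3: place 20 kg, 26 kg left
truck 3: place 14 kg, 12 kg left
Final trucks: [104,39] [104,36] [104,20,14] [99] [92] [89] [86] [84] [83].

9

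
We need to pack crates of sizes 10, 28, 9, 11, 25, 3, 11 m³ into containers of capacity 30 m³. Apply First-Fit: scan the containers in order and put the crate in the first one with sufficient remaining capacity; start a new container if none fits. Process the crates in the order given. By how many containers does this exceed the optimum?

0

First-Fit: [10,9,11] [28] [25,3] [11] → 4 containers.
Total size 97 m³; any packing needs at least ⌈97/30⌉ = 4 containers.
So 4 is already optimal.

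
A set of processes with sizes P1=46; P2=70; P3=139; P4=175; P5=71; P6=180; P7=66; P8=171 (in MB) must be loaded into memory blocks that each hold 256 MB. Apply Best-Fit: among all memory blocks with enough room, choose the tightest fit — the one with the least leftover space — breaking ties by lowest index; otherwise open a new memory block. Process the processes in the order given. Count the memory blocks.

4

memory block 1: place P1 (46 MB), 210 MB left
memory block 1: place P2 (70 MB), 140 MB left
memory block 1: place P3 (139 MB), 1 MB left
memory block 2: place P4 (175 MB), 81 MB left
memory block 2: place P5 (71 MB), 10 MB left
memory block 3: place P6 (180 MB), 76 MB left
memory block 3: place P7 (66 MB), 10 MB left
memory block 4: place P8 (171 MB), 85 MB left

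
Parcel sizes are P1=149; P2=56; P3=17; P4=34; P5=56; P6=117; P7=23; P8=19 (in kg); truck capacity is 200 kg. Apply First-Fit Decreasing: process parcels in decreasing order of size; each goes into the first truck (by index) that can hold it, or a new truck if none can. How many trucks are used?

3

Sorted descending: 149, 117, 56, 56, 34, 23, 19, 17.
149 kg → truck 1 (remaining 51 kg)
117 kg → truck 2 (remaining 83 kg)
56 kg → truck 2 (remaining 27 kg)
56 kg → truck 3 (remaining 144 kg)
34 kg → truck 1 (remaining 17 kg)
23 kg → truck 2 (remaining 4 kg)
19 kg → truck 3 (remaining 125 kg)
17 kg → truck 1 (remaining 0 kg)
Final trucks: [149,34,17] [117,56,23] [56,19].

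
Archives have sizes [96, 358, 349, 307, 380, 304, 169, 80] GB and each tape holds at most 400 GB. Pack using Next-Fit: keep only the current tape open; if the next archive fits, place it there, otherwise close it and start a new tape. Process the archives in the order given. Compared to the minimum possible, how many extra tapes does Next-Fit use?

1

Next-Fit: [96] [358] [349] [307] [380] [304] [169,80] → 7 tapes.
Total size 2043 GB; any packing needs at least ⌈2043/400⌉ = 6 tapes.
An optimal packing achieves that bound: [380] [358] [349] [307,80] [304,96] [169] → 6 tapes.
Excess: 7 − 6 = 1.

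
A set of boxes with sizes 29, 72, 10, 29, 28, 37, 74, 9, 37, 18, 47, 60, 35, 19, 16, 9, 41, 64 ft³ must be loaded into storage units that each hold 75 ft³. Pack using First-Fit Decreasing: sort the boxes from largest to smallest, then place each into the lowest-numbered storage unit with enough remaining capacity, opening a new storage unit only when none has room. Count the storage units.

9

Sorted descending: 74, 72, 64, 60, 47, 41, 37, 37, 35, 29, 29, 28, 19, 18, 16, 10, 9, 9.
74 ft³ → storage unit 1 (remaining 1 ft³)
72 ft³ → storage unit 2 (remaining 3 ft³)
64 ft³ → storage unit 3 (remaining 11 ft³)
60 ft³ → storage unit 4 (remaining 15 ft³)
47 ft³ → storage unit 5 (remaining 28 ft³)
41 ft³ → storage unit 6 (remaining 34 ft³)
37 ft³ → storage unit 7 (remaining 38 ft³)
37 ft³ → storage unit 7 (remaining 1 ft³)
35 ft³ → storage unit 8 (remaining 40 ft³)
29 ft³ → storage unit 6 (remaining 5 ft³)
29 ft³ → storage unit 8 (remaining 11 ft³)
28 ft³ → storage unit 5 (remaining 0 ft³)
19 ft³ → storage unit 9 (remaining 56 ft³)
18 ft³ → storage unit 9 (remaining 38 ft³)
16 ft³ → storage unit 9 (remaining 22 ft³)
10 ft³ → storage unit 3 (remaining 1 ft³)
9 ft³ → storage unit 4 (remaining 6 ft³)
9 ft³ → storage unit 8 (remaining 2 ft³)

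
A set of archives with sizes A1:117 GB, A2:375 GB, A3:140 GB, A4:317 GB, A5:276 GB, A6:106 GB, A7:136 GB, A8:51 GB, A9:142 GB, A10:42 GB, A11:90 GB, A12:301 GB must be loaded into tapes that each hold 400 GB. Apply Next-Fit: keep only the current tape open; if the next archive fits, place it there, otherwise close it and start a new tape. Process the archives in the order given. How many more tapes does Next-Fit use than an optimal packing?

1

Next-Fit: [117] [375] [140] [317] [276,106] [136,51,142,42] [90,301] → 7 tapes.
Total size 2093 GB; any packing needs at least ⌈2093/400⌉ = 6 tapes.
An optimal packing achieves that bound: [375] [317,51] [301,90] [276,117] [142,140,106] [136,42] → 6 tapes.
Excess: 7 − 6 = 1.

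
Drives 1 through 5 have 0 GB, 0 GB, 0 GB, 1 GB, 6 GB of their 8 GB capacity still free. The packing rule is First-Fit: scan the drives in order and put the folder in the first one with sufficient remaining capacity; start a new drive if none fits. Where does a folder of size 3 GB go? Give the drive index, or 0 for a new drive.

5

Drives with room: drive 5 (6 GB).
The first with room is drive 5.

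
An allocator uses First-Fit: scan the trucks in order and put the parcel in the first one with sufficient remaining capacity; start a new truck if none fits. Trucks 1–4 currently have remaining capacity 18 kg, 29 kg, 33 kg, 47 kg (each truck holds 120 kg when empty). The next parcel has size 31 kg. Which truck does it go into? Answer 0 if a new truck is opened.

3

Trucks with room: truck 3 (33 kg), truck 4 (47 kg).
The first with room is truck 3.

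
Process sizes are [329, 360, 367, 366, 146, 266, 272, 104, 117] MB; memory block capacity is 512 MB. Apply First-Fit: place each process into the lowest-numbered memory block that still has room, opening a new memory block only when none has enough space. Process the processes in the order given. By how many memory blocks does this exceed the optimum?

0

First-Fit: [329,146] [360,104] [367,117] [366] [266] [272] → 6 memory blocks.
6 processes exceed 256 MB (half the capacity), and no two of those can share a memory block, so at least 6 memory blocks are needed.
So 6 is already optimal.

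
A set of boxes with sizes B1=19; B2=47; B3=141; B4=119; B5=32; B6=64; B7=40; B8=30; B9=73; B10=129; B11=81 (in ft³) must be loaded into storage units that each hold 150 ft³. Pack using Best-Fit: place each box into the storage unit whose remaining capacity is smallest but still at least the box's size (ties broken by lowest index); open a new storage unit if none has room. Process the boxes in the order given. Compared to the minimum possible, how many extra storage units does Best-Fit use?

0

Best-Fit: [19,47,32,40] [141] [119,30] [64,73] [129] [81] → 6 storage units.
Total size 775 ft³; any packing needs at least ⌈775/150⌉ = 6 storage units.
So 6 is already optimal.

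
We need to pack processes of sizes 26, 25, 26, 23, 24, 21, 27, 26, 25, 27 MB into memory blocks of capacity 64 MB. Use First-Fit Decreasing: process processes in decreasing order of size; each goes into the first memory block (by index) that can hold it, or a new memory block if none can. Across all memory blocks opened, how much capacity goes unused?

Sorted descending: 27, 27, 26, 26, 26, 25, 25, 24, 23, 21.
27 MB → memory block 1 (remaining 37 MB)
27 MB → memory block 1 (remaining 10 MB)
26 MB → memory block 2 (remaining 38 MB)
26 MB → memory block 2 (remaining 12 MB)
26 MB → memory block 3 (remaining 38 MB)
25 MB → memory block 3 (remaining 13 MB)
25 MB → memory block 4 (remaining 39 MB)
24 MB → memory block 4 (remaining 15 MB)
23 MB → memory block 5 (remaining 41 MB)
21 MB → memory block 5 (remaining 20 MB)
5 memory blocks × 64 MB = 320 MB; used 250 MB; unused 70 MB.

70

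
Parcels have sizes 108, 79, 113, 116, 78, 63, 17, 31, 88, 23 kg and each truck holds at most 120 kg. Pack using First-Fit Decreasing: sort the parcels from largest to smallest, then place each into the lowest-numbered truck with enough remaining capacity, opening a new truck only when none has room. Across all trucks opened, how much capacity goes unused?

124

Sorted descending: 116, 113, 108, 88, 79, 78, 63, 31, 23, 17.
Put 116 kg in truck 1; 4 kg remain.
Put 113 kg in truck 2; 7 kg remain.
Put 108 kg in truck 3; 12 kg remain.
Put 88 kg in truck 4; 32 kg remain.
Put 79 kg in truck 5; 41 kg remain.
Put 78 kg in truck 6; 42 kg remain.
Put 63 kg in truck 7; 57 kg remain.
Put 31 kg in truck 4; 1 kg remain.
Put 23 kg in truck 5; 18 kg remain.
Put 17 kg in truck 5; 1 kg remain.
7 trucks × 120 kg = 840 kg; used 716 kg; unused 124 kg.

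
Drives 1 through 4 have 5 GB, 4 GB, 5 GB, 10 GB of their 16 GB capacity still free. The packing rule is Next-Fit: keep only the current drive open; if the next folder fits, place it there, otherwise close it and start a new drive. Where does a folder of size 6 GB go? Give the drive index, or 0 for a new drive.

4

Next-Fit only looks at drive 4, which has 10 GB free.
6 GB fits there.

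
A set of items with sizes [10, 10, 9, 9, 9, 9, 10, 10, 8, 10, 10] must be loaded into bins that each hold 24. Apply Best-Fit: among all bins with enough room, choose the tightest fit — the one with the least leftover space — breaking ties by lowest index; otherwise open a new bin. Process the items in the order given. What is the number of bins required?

Put 10 in bin 1; 14 remain.
Put 10 in bin 1; 4 remain.
Put 9 in bin 2; 15 remain.
Put 9 in bin 2; 6 remain.
Put 9 in bin 3; 15 remain.
Put 9 in bin 3; 6 remain.
Put 10 in bin 4; 14 remain.
Put 10 in bin 4; 4 remain.
Put 8 in bin 5; 16 remain.
Put 10 in bin 5; 6 remain.
Put 10 in bin 6; 14 remain.

6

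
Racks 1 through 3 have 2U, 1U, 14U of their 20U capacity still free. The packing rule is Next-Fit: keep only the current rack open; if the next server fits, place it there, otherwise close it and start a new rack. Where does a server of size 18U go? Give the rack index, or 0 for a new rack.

Next-Fit only looks at rack 3, which has 14U free.
18U does not fit, so a new rack is opened.

0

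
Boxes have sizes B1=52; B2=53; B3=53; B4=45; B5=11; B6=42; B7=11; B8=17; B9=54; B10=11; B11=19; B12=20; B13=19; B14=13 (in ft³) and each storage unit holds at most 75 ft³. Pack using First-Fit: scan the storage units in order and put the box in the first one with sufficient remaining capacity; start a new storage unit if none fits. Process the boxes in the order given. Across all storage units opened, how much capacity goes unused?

storage unit 1: place B1 (52 ft³), 23 ft³ left
storage unit 2: place B2 (53 ft³), 22 ft³ left
storage unit 3: place B3 (53 ft³), 22 ft³ left
storage unit 4: place B4 (45 ft³), 30 ft³ left
storage unit 1: place B5 (11 ft³), 12 ft³ left
storage unit 5: place B6 (42 ft³), 33 ft³ left
storage unit 1: place B7 (11 ft³), 1 ft³ left
storage unit 2: place B8 (17 ft³), 5 ft³ left
storage unit 6: place B9 (54 ft³), 21 ft³ left
storage unit 3: place B10 (11 ft³), 11 ft³ left
storage unit 4: place B11 (19 ft³), 11 ft³ left
storage unit 5: place B12 (20 ft³), 13 ft³ left
storage unit 6: place B13 (19 ft³), 2 ft³ left
storage unit 5: place B14 (13 ft³), 0 ft³ left
6 storage units × 75 ft³ = 450 ft³; used 420 ft³; unused 30 ft³.

30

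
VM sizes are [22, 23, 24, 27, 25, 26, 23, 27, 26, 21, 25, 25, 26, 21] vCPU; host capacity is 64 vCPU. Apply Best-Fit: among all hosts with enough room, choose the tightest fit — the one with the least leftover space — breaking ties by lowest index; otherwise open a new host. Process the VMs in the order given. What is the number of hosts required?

host 1: place 22 vCPU, 42 vCPU left
host 1: place 23 vCPU, 19 vCPU left
host 2: place 24 vCPU, 40 vCPU left
host 2: place 27 vCPU, 13 vCPU left
host 3: place 25 vCPU, 39 vCPU left
host 3: place 26 vCPU, 13 vCPU left
host 4: place 23 vCPU, 41 vCPU left
host 4: place 27 vCPU, 14 vCPU left
host 5: place 26 vCPU, 38 vCPU left
host 5: place 21 vCPU, 17 vCPU left
host 6: place 25 vCPU, 39 vCPU left
host 6: place 25 vCPU, 14 vCPU left
host 7: place 26 vCPU, 38 vCPU left
host 7: place 21 vCPU, 17 vCPU left
Final hosts: [22,23] [24,27] [25,26] [23,27] [26,21] [25,25] [26,21].

7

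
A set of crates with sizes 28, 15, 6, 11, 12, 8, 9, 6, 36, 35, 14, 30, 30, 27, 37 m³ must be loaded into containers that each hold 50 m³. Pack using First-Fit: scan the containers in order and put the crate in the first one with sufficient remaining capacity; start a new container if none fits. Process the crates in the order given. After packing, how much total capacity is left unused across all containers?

96

Put 28 m³ in container 1; 22 m³ remain.
Put 15 m³ in container 1; 7 m³ remain.
Put 6 m³ in container 1; 1 m³ remain.
Put 11 m³ in container 2; 39 m³ remain.
Put 12 m³ in container 2; 27 m³ remain.
Put 8 m³ in container 2; 19 m³ remain.
Put 9 m³ in container 2; 10 m³ remain.
Put 6 m³ in container 2; 4 m³ remain.
Put 36 m³ in container 3; 14 m³ remain.
Put 35 m³ in container 4; 15 m³ remain.
Put 14 m³ in container 3; 0 m³ remain.
Put 30 m³ in container 5; 20 m³ remain.
Put 30 m³ in container 6; 20 m³ remain.
Put 27 m³ in container 7; 23 m³ remain.
Put 37 m³ in container 8; 13 m³ remain.
8 containers × 50 m³ = 400 m³; used 304 m³; unused 96 m³.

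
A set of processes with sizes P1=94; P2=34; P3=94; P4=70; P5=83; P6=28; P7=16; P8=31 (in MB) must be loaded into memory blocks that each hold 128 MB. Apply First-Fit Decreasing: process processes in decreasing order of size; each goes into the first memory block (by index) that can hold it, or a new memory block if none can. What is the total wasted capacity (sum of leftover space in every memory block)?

62

Sorted descending: 94, 94, 83, 70, 34, 31, 28, 16.
Put 94 MB in memory block 1; 34 MB remain.
Put 94 MB in memory block 2; 34 MB remain.
Put 83 MB in memory block 3; 45 MB remain.
Put 70 MB in memory block 4; 58 MB remain.
Put 34 MB in memory block 1; 0 MB remain.
Put 31 MB in memory block 2; 3 MB remain.
Put 28 MB in memory block 3; 17 MB remain.
Put 16 MB in memory block 3; 1 MB remain.
4 memory blocks × 128 MB = 512 MB; used 450 MB; unused 62 MB.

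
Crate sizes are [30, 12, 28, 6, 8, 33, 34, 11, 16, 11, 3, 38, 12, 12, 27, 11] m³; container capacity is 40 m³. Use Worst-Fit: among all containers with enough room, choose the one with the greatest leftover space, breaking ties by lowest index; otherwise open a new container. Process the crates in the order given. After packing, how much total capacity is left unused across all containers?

28

container 1: place 30 m³, 10 m³ left
container 2: place 12 m³, 28 m³ left
container 2: place 28 m³, 0 m³ left
container 1: place 6 m³, 4 m³ left
container 3: place 8 m³, 32 m³ left
container 4: place 33 m³, 7 m³ left
container 5: place 34 m³, 6 m³ left
container 3: place 11 m³, 21 m³ left
container 3: place 16 m³, 5 m³ left
container 6: place 11 m³, 29 m³ left
container 6: place 3 m³, 26 m³ left
container 7: place 38 m³, 2 m³ left
container 6: place 12 m³, 14 m³ left
container 6: place 12 m³, 2 m³ left
container 8: place 27 m³, 13 m³ left
container 8: place 11 m³, 2 m³ left
8 containers × 40 m³ = 320 m³; used 292 m³; unused 28 m³.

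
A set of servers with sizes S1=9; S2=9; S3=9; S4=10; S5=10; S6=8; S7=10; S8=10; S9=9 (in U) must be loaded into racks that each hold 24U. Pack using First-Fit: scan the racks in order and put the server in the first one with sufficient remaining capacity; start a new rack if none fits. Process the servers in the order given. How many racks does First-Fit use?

5

rack 1: place S1 (9U), 15U left
rack 1: place S2 (9U), 6U left
rack 2: place S3 (9U), 15U left
rack 2: place S4 (10U), 5U left
rack 3: place S5 (10U), 14U left
rack 3: place S6 (8U), 6U left
rack 4: place S7 (10U), 14U left
rack 4: place S8 (10U), 4U left
rack 5: place S9 (9U), 15U left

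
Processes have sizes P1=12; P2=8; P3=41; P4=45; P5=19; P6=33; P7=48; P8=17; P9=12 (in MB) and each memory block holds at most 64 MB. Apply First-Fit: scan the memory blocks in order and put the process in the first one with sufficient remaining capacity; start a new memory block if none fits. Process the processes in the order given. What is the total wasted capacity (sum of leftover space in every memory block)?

P1 (12 MB) → memory block 1 (remaining 52 MB)
P2 (8 MB) → memory block 1 (remaining 44 MB)
P3 (41 MB) → memory block 1 (remaining 3 MB)
P4 (45 MB) → memory block 2 (remaining 19 MB)
P5 (19 MB) → memory block 2 (remaining 0 MB)
P6 (33 MB) → memory block 3 (remaining 31 MB)
P7 (48 MB) → memory block 4 (remaining 16 MB)
P8 (17 MB) → memory block 3 (remaining 14 MB)
P9 (12 MB) → memory block 3 (remaining 2 MB)
4 memory blocks × 64 MB = 256 MB; used 235 MB; unused 21 MB.

21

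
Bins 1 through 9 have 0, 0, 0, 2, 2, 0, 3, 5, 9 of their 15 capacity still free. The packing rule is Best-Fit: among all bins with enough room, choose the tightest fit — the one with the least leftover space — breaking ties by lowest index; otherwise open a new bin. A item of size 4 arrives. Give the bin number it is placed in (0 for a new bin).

8

Bins with room: bin 8 (5), bin 9 (9).
Tightest fit is bin 8 with 5 free.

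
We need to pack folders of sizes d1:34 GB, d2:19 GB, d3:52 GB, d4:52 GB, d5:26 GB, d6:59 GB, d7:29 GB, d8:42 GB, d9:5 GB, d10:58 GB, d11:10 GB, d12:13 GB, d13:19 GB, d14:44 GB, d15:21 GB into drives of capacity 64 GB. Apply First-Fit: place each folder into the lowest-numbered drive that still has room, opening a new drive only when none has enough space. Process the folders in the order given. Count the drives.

Put d1 (34 GB) in drive 1; 30 GB remain.
Put d2 (19 GB) in drive 1; 11 GB remain.
Put d3 (52 GB) in drive 2; 12 GB remain.
Put d4 (52 GB) in drive 3; 12 GB remain.
Put d5 (26 GB) in drive 4; 38 GB remain.
Put d6 (59 GB) in drive 5; 5 GB remain.
Put d7 (29 GB) in drive 4; 9 GB remain.
Put d8 (42 GB) in drive 6; 22 GB remain.
Put d9 (5 GB) in drive 1; 6 GB remain.
Put d10 (58 GB) in drive 7; 6 GB remain.
Put d11 (10 GB) in drive 2; 2 GB remain.
Put d12 (13 GB) in drive 6; 9 GB remain.
Put d13 (19 GB) in drive 8; 45 GB remain.
Put d14 (44 GB) in drive 8; 1 GB remain.
Put d15 (21 GB) in drive 9; 43 GB remain.
Final drives: [34,19,5] [52,10] [52] [26,29] [59] [42,13] [58] [19,44] [21].

9 drives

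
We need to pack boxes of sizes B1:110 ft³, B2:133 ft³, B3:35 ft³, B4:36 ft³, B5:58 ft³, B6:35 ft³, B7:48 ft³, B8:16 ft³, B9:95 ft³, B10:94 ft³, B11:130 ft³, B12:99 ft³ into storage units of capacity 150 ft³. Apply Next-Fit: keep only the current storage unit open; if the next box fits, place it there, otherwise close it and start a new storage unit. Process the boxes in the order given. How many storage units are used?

8

Put B1 (110 ft³) in storage unit 1; 40 ft³ remain.
Put B2 (133 ft³) in storage unit 2; 17 ft³ remain.
Put B3 (35 ft³) in storage unit 3; 115 ft³ remain.
Put B4 (36 ft³) in storage unit 3; 79 ft³ remain.
Put B5 (58 ft³) in storage unit 3; 21 ft³ remain.
Put B6 (35 ft³) in storage unit 4; 115 ft³ remain.
Put B7 (48 ft³) in storage unit 4; 67 ft³ remain.
Put B8 (16 ft³) in storage unit 4; 51 ft³ remain.
Put B9 (95 ft³) in storage unit 5; 55 ft³ remain.
Put B10 (94 ft³) in storage unit 6; 56 ft³ remain.
Put B11 (130 ft³) in storage unit 7; 20 ft³ remain.
Put B12 (99 ft³) in storage unit 8; 51 ft³ remain.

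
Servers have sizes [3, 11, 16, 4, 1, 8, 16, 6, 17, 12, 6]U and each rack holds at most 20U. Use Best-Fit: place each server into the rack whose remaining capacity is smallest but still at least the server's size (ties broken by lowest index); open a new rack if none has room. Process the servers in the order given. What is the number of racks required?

6

3U → rack 1 (remaining 17U)
11U → rack 1 (remaining 6U)
16U → rack 2 (remaining 4U)
4U → rack 2 (remaining 0U)
1U → rack 1 (remaining 5U)
8U → rack 3 (remaining 12U)
16U → rack 4 (remaining 4U)
6U → rack 3 (remaining 6U)
17U → rack 5 (remaining 3U)
12U → rack 6 (remaining 8U)
6U → rack 3 (remaining 0U)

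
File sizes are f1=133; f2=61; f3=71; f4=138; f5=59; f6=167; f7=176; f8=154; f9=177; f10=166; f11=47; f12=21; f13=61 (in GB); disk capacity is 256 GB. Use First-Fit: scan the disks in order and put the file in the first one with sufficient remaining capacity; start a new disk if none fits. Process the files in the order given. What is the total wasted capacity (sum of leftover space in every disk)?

disk 1: place f1 (133 GB), 123 GB left
disk 1: place f2 (61 GB), 62 GB left
disk 2: place f3 (71 GB), 185 GB left
disk 2: place f4 (138 GB), 47 GB left
disk 1: place f5 (59 GB), 3 GB left
disk 3: place f6 (167 GB), 89 GB left
disk 4: place f7 (176 GB), 80 GB left
disk 5: place f8 (154 GB), 102 GB left
disk 6: place f9 (177 GB), 79 GB left
disk 7: place f10 (166 GB), 90 GB left
disk 2: place f11 (47 GB), 0 GB left
disk 3: place f12 (21 GB), 68 GB left
disk 3: place f13 (61 GB), 7 GB left
7 disks × 256 GB = 1792 GB; used 1431 GB; unused 361 GB.

361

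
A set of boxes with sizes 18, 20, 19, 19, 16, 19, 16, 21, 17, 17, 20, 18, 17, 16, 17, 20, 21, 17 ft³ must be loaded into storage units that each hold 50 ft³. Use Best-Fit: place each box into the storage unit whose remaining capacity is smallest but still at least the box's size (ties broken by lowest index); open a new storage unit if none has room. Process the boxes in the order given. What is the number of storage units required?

Put 18 ft³ in storage unit 1; 32 ft³ remain.
Put 20 ft³ in storage unit 1; 12 ft³ remain.
Put 19 ft³ in storage unit 2; 31 ft³ remain.
Put 19 ft³ in storage unit 2; 12 ft³ remain.
Put 16 ft³ in storage unit 3; 34 ft³ remain.
Put 19 ft³ in storage unit 3; 15 ft³ remain.
Put 16 ft³ in storage unit 4; 34 ft³ remain.
Put 21 ft³ in storage unit 4; 13 ft³ remain.
Put 17 ft³ in storage unit 5; 33 ft³ remain.
Put 17 ft³ in storage unit 5; 16 ft³ remain.
Put 20 ft³ in storage unit 6; 30 ft³ remain.
Put 18 ft³ in storage unit 6; 12 ft³ remain.
Put 17 ft³ in storage unit 7; 33 ft³ remain.
Put 16 ft³ in storage unit 5; 0 ft³ remain.
Put 17 ft³ in storage unit 7; 16 ft³ remain.
Put 20 ft³ in storage unit 8; 30 ft³ remain.
Put 21 ft³ in storage unit 8; 9 ft³ remain.
Put 17 ft³ in storage unit 9; 33 ft³ remain.

9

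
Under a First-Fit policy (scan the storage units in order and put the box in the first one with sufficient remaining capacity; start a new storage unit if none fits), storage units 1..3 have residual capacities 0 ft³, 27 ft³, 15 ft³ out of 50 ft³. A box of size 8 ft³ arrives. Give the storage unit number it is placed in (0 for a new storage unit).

2

Storage units with room: storage unit 2 (27 ft³), storage unit 3 (15 ft³).
The first with room is storage unit 2.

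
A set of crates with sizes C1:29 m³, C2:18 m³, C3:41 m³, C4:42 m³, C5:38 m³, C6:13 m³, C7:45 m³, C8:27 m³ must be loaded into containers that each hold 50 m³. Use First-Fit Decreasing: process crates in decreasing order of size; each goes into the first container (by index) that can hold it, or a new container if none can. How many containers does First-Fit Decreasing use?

6

Sorted descending: 45, 42, 41, 38, 29, 27, 18, 13.
container 1: place 45 m³, 5 m³ left
container 2: place 42 m³, 8 m³ left
container 3: place 41 m³, 9 m³ left
container 4: place 38 m³, 12 m³ left
container 5: place 29 m³, 21 m³ left
container 6: place 27 m³, 23 m³ left
container 5: place 18 m³, 3 m³ left
container 6: place 13 m³, 10 m³ left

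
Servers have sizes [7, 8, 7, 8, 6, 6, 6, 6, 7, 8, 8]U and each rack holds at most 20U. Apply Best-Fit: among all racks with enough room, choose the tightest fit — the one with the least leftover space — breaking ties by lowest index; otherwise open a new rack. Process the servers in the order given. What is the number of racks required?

Put 7U in rack 1; 13U remain.
Put 8U in rack 1; 5U remain.
Put 7U in rack 2; 13U remain.
Put 8U in rack 2; 5U remain.
Put 6U in rack 3; 14U remain.
Put 6U in rack 3; 8U remain.
Put 6U in rack 3; 2U remain.
Put 6U in rack 4; 14U remain.
Put 7U in rack 4; 7U remain.
Put 8U in rack 5; 12U remain.
Put 8U in rack 5; 4U remain.

5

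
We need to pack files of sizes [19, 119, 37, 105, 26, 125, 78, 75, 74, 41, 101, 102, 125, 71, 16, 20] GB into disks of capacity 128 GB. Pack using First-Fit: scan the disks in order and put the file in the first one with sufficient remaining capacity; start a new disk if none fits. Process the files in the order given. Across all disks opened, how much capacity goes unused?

274

Put 19 GB in disk 1; 109 GB remain.
Put 119 GB in disk 2; 9 GB remain.
Put 37 GB in disk 1; 72 GB remain.
Put 105 GB in disk 3; 23 GB remain.
Put 26 GB in disk 1; 46 GB remain.
Put 125 GB in disk 4; 3 GB remain.
Put 78 GB in disk 5; 50 GB remain.
Put 75 GB in disk 6; 53 GB remain.
Put 74 GB in disk 7; 54 GB remain.
Put 41 GB in disk 1; 5 GB remain.
Put 101 GB in disk 8; 27 GB remain.
Put 102 GB in disk 9; 26 GB remain.
Put 125 GB in disk 10; 3 GB remain.
Put 71 GB in disk 11; 57 GB remain.
Put 16 GB in disk 3; 7 GB remain.
Put 20 GB in disk 5; 30 GB remain.
11 disks × 128 GB = 1408 GB; used 1134 GB; unused 274 GB.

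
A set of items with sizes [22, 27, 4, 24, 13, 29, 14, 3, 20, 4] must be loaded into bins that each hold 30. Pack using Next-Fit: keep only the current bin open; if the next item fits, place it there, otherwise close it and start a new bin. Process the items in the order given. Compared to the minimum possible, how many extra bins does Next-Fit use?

Next-Fit: [22] [27] [4,24] [13] [29] [14,3] [20,4] → 7 bins.
Total size 160; any packing needs at least ⌈160/30⌉ = 6 bins.
An optimal packing achieves that bound: [29] [27,3] [24,4] [22,4] [20] [14,13] → 6 bins.
Excess: 7 − 6 = 1.

1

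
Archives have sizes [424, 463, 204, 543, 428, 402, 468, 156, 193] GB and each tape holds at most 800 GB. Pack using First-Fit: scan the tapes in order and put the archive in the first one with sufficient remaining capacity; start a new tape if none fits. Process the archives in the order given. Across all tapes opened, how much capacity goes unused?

1519

tape 1: place 424 GB, 376 GB left
tape 2: place 463 GB, 337 GB left
tape 1: place 204 GB, 172 GB left
tape 3: place 543 GB, 257 GB left
tape 4: place 428 GB, 372 GB left
tape 5: place 402 GB, 398 GB left
tape 6: place 468 GB, 332 GB left
tape 1: place 156 GB, 16 GB left
tape 2: place 193 GB, 144 GB left
6 tapes × 800 GB = 4800 GB; used 3281 GB; unused 1519 GB.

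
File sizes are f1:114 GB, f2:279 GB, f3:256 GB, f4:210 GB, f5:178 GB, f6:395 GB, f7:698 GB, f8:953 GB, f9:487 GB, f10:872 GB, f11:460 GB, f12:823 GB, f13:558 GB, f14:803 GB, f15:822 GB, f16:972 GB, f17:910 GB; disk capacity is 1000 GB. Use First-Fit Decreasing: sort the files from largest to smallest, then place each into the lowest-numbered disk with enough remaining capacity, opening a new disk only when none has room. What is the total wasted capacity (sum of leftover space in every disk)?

Sorted descending: 972, 953, 910, 872, 823, 822, 803, 698, 558, 487, 460, 395, 279, 256, 210, 178, 114.
972 GB → disk 1 (remaining 28 GB)
953 GB → disk 2 (remaining 47 GB)
910 GB → disk 3 (remaining 90 GB)
872 GB → disk 4 (remaining 128 GB)
823 GB → disk 5 (remaining 177 GB)
822 GB → disk 6 (remaining 178 GB)
803 GB → disk 7 (remaining 197 GB)
698 GB → disk 8 (remaining 302 GB)
558 GB → disk 9 (remaining 442 GB)
487 GB → disk 10 (remaining 513 GB)
460 GB → disk 10 (remaining 53 GB)
395 GB → disk 9 (remaining 47 GB)
279 GB → disk 8 (remaining 23 GB)
256 GB → disk 11 (remaining 744 GB)
210 GB → disk 11 (remaining 534 GB)
178 GB → disk 6 (remaining 0 GB)
114 GB → disk 4 (remaining 14 GB)
11 disks × 1000 GB = 11000 GB; used 9790 GB; unused 1210 GB.

1210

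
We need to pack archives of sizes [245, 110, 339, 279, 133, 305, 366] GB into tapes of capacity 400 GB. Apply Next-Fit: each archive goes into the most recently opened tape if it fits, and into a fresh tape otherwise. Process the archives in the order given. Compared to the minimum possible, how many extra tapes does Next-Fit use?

1

Next-Fit: [245,110] [339] [279] [133] [305] [366] → 6 tapes.
Total size 1777 GB; any packing needs at least ⌈1777/400⌉ = 5 tapes.
An optimal packing achieves that bound: [366] [339] [305] [279,110] [245,133] → 5 tapes.
Excess: 6 − 5 = 1.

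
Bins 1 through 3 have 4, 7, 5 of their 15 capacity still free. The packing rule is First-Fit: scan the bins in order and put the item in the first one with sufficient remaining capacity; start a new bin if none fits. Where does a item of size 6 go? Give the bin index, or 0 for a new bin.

Bins with room: bin 2 (7).
The first with room is bin 2.

2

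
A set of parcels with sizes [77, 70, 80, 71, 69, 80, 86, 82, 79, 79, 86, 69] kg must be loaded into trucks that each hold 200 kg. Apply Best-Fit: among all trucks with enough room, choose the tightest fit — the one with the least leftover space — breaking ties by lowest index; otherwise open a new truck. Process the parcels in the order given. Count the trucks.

77 kg → truck 1 (remaining 123 kg)
70 kg → truck 1 (remaining 53 kg)
80 kg → truck 2 (remaining 120 kg)
71 kg → truck 2 (remaining 49 kg)
69 kg → truck 3 (remaining 131 kg)
80 kg → truck 3 (remaining 51 kg)
86 kg → truck 4 (remaining 114 kg)
82 kg → truck 4 (remaining 32 kg)
79 kg → truck 5 (remaining 121 kg)
79 kg → truck 5 (remaining 42 kg)
86 kg → truck 6 (remaining 114 kg)
69 kg → truck 6 (remaining 45 kg)
Final trucks: [77,70] [80,71] [69,80] [86,82] [79,79] [86,69].

6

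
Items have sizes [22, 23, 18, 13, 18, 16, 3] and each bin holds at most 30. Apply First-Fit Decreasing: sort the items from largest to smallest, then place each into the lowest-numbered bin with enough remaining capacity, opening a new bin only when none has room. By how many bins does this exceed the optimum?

0

First-Fit Decreasing: [23,3] [22] [18] [18] [16,13] → 5 bins.
5 items exceed 15 (half the capacity), and no two of those can share a bin, so at least 5 bins are needed.
So 5 is already optimal.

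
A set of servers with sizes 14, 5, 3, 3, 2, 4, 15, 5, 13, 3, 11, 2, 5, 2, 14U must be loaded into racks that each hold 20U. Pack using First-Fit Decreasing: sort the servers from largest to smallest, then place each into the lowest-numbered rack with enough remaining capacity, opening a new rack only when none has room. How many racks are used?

Sorted descending: 15, 14, 14, 13, 11, 5, 5, 5, 4, 3, 3, 3, 2, 2, 2.
15U → rack 1 (remaining 5U)
14U → rack 2 (remaining 6U)
14U → rack 3 (remaining 6U)
13U → rack 4 (remaining 7U)
11U → rack 5 (remaining 9U)
5U → rack 1 (remaining 0U)
5U → rack 2 (remaining 1U)
5U → rack 3 (remaining 1U)
4U → rack 4 (remaining 3U)
3U → rack 4 (remaining 0U)
3U → rack 5 (remaining 6U)
3U → rack 5 (remaining 3U)
2U → rack 5 (remaining 1U)
2U → rack 6 (remaining 18U)
2U → rack 6 (remaining 16U)
Final racks: [15,5] [14,5] [14,5] [13,4,3] [11,3,3,2] [2,2].

6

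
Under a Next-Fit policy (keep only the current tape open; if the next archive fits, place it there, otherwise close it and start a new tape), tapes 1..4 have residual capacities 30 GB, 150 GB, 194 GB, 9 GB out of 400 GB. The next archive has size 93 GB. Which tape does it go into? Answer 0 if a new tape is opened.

0

Next-Fit only looks at tape 4, which has 9 GB free.
93 GB does not fit, so a new tape is opened.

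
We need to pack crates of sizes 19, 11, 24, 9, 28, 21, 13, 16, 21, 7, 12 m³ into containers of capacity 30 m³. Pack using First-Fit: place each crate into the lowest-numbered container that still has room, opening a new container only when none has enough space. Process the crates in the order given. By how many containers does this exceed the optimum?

First-Fit: [19,11] [24] [9,21] [28] [13,16] [21,7] [12] → 7 containers.
Total size 181 m³; any packing needs at least ⌈181/30⌉ = 7 containers.
So 7 is already optimal.

0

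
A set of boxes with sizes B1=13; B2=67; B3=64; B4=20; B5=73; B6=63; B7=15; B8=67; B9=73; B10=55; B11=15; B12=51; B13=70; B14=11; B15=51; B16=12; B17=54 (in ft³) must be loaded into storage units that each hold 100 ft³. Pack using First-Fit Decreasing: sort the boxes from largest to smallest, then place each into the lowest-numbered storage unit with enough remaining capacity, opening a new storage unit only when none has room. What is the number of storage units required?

11 storage units

Sorted descending: 73, 73, 70, 67, 67, 64, 63, 55, 54, 51, 51, 20, 15, 15, 13, 12, 11.
Put 73 ft³ in storage unit 1; 27 ft³ remain.
Put 73 ft³ in storage unit 2; 27 ft³ remain.
Put 70 ft³ in storage unit 3; 30 ft³ remain.
Put 67 ft³ in storage unit 4; 33 ft³ remain.
Put 67 ft³ in storage unit 5; 33 ft³ remain.
Put 64 ft³ in storage unit 6; 36 ft³ remain.
Put 63 ft³ in storage unit 7; 37 ft³ remain.
Put 55 ft³ in storage unit 8; 45 ft³ remain.
Put 54 ft³ in storage unit 9; 46 ft³ remain.
Put 51 ft³ in storage unit 10; 49 ft³ remain.
Put 51 ft³ in storage unit 11; 49 ft³ remain.
Put 20 ft³ in storage unit 1; 7 ft³ remain.
Put 15 ft³ in storage unit 2; 12 ft³ remain.
Put 15 ft³ in storage unit 3; 15 ft³ remain.
Put 13 ft³ in storage unit 3; 2 ft³ remain.
Put 12 ft³ in storage unit 2; 0 ft³ remain.
Put 11 ft³ in storage unit 4; 22 ft³ remain.
Final storage units: [73,20] [73,15,12] [70,15,13] [67,11] [67] [64] [63] [55] [54] [51] [51].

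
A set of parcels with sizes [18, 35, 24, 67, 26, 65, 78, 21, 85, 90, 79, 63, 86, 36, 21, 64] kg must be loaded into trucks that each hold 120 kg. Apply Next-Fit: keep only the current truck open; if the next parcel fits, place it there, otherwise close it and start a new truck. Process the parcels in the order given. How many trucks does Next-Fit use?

11 trucks

Put 18 kg in truck 1; 102 kg remain.
Put 35 kg in truck 1; 67 kg remain.
Put 24 kg in truck 1; 43 kg remain.
Put 67 kg in truck 2; 53 kg remain.
Put 26 kg in truck 2; 27 kg remain.
Put 65 kg in truck 3; 55 kg remain.
Put 78 kg in truck 4; 42 kg remain.
Put 21 kg in truck 4; 21 kg remain.
Put 85 kg in truck 5; 35 kg remain.
Put 90 kg in truck 6; 30 kg remain.
Put 79 kg in truck 7; 41 kg remain.
Put 63 kg in truck 8; 57 kg remain.
Put 86 kg in truck 9; 34 kg remain.
Put 36 kg in truck 10; 84 kg remain.
Put 21 kg in truck 10; 63 kg remain.
Put 64 kg in truck 11; 56 kg remain.
Final trucks: [18,35,24] [67,26] [65] [78,21] [85] [90] [79] [63] [86] [36,21] [64].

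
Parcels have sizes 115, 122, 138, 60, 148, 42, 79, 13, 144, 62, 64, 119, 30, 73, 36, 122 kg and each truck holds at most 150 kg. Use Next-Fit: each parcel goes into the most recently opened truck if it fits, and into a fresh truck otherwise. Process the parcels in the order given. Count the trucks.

truck 1: place 115 kg, 35 kg left
truck 2: place 122 kg, 28 kg left
truck 3: place 138 kg, 12 kg left
truck 4: place 60 kg, 90 kg left
truck 5: place 148 kg, 2 kg left
truck 6: place 42 kg, 108 kg left
truck 6: place 79 kg, 29 kg left
truck 6: place 13 kg, 16 kg left
truck 7: place 144 kg, 6 kg left
truck 8: place 62 kg, 88 kg left
truck 8: place 64 kg, 24 kg left
truck 9: place 119 kg, 31 kg left
truck 9: place 30 kg, 1 kg left
truck 10: place 73 kg, 77 kg left
truck 10: place 36 kg, 41 kg left
truck 11: place 122 kg, 28 kg left
Final trucks: [115] [122] [138] [60] [148] [42,79,13] [144] [62,64] [119,30] [73,36] [122].

11 trucks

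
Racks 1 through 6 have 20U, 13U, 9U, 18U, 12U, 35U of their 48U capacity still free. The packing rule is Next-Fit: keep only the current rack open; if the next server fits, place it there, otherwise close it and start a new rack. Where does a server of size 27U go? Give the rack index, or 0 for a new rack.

Next-Fit only looks at rack 6, which has 35U free.
27U fits there.

6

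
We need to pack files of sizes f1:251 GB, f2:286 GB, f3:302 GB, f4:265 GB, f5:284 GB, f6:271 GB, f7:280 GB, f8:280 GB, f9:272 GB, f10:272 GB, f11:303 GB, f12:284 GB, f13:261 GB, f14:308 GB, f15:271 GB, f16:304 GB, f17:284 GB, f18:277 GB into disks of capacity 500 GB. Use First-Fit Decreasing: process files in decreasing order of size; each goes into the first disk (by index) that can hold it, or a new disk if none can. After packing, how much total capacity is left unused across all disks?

Sorted descending: 308, 304, 303, 302, 286, 284, 284, 284, 280, 280, 277, 272, 272, 271, 271, 265, 261, 251.
disk 1: place 308 GB, 192 GB left
disk 2: place 304 GB, 196 GB left
disk 3: place 303 GB, 197 GB left
disk 4: place 302 GB, 198 GB left
disk 5: place 286 GB, 214 GB left
disk 6: place 284 GB, 216 GB left
disk 7: place 284 GB, 216 GB left
disk 8: place 284 GB, 216 GB left
disk 9: place 280 GB, 220 GB left
disk 10: place 280 GB, 220 GB left
disk 11: place 277 GB, 223 GB left
disk 12: place 272 GB, 228 GB left
disk 13: place 272 GB, 228 GB left
disk 14: place 271 GB, 229 GB left
disk 15: place 271 GB, 229 GB left
disk 16: place 265 GB, 235 GB left
disk 17: place 261 GB, 239 GB left
disk 18: place 251 GB, 249 GB left
18 disks × 500 GB = 9000 GB; used 5055 GB; unused 3945 GB.

3945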